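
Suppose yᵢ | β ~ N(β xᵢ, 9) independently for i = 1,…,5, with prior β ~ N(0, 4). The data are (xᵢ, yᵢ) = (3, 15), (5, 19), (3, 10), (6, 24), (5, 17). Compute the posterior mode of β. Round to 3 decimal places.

log p(β | y) = −Σ(yᵢ − βxᵢ)²/(2·9) − β²/(2·4) + const.
Setting the derivative to zero: Σxᵢ(yᵢ − βxᵢ)/9 − β/4 = 0, so β = Σxᵢyᵢ / (Σxᵢ² + σ²/τ²).
Σxᵢyᵢ = 3·15 + 5·19 + 3·10 + 6·24 + 5·17 = 399; Σxᵢ² = 104; σ²/τ² = 2.25.
β̂_MAP = 399 / (104 + 2.25) = 399/106.25 ≈ 3.755.

β̂_MAP = 3.755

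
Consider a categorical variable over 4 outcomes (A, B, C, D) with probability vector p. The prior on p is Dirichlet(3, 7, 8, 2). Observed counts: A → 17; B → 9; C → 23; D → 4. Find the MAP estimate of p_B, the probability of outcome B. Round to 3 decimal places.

The posterior is Dirichlet(αᵢ + nᵢ) = Dirichlet(20, 16, 31, 6).
For a Dirichlet(a₁,…,a_K) with all aᵢ > 1, the mode has j-th component (aⱼ − 1)/(Σaᵢ − K).
Here Σaᵢ = 73 and K = 4, so p_B = (16 − 1)/(73 − 4) = 15/69 ≈ 0.217.

MAP estimate of p_B = 0.217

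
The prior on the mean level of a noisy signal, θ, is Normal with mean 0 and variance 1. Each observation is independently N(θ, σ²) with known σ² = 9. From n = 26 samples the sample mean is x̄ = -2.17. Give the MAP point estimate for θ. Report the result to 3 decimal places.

θ̂_MAP = -1.612

n = 26, x̄ = -2.17.
For a Normal prior and Normal likelihood with known variance, the posterior is Normal; its mode equals its mean, the precision-weighted average.
Prior precision 1/σ₀² = 1/1 = 1; data precision n/σ² = 26/9.
θ̂ = (1·0 + (26/9)·(-2.17)) / (1 + 26/9) = (-2821/450)/(35/9) = -1.612.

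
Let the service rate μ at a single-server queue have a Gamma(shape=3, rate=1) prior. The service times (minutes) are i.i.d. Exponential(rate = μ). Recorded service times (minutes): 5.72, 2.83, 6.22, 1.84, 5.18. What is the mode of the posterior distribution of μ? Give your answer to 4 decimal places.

μ̂_MAP = 0.3072

The Exponential(rate=μ) likelihood is ∝ μ^n e^(−μΣtᵢ). Here n = 5 and Σtᵢ = 5.72 + 2.83 + 6.22 + 1.84 + 5.18 = 21.79.
Posterior ∝ μ^2e^(−1μ) · μ^5e^(−21.79μ) = μ^7e^(−22.79μ), i.e. Gamma(8, 22.79).
Mode = (a−1)/b = 7/22.79 ≈ 0.3072.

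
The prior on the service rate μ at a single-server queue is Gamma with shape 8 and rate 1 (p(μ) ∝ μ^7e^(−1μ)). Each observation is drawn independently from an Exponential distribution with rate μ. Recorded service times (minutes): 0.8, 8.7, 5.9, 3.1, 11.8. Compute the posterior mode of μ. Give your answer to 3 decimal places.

μ̂_MAP = 0.383

The Exponential(rate=μ) likelihood is ∝ μ^n e^(−μΣtᵢ). Here n = 5 and Σtᵢ = 0.8 + 8.7 + 5.9 + 3.1 + 11.8 = 30.3.
Posterior ∝ μ^7e^(−1μ) · μ^5e^(−30.3μ) = μ^12e^(−31.3μ), i.e. Gamma(13, 31.3).
Mode = (a−1)/b = 12/31.3 ≈ 0.383.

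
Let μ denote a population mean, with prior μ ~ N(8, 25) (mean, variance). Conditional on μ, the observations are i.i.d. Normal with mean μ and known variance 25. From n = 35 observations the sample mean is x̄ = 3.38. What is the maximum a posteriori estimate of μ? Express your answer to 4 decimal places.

μ̂_MAP = 3.5083

n = 35, x̄ = 3.38.
For a Normal prior and Normal likelihood with known variance, the posterior is Normal; its mode equals its mean, the precision-weighted average.
Prior precision 1/σ₀² = 1/25 = 0.04; data precision n/σ² = 35/25 = 1.4.
μ̂ = (0.04·8 + 1.4·3.38) / (0.04 + 1.4) = 5.052/1.44 = 421/120 ≈ 3.5083.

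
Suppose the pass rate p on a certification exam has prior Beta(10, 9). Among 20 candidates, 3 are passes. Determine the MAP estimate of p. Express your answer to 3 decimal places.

p̂_MAP = 0.324

Prior: Beta(10, 9).
Data: 3 successes in 20 trials. The binomial likelihood contributes p^3(1−p)^17, so the posterior is Beta(10+3, 9+17) = Beta(13, 26).
For Beta(a, b) with a, b > 1 the mode is (a−1)/(a+b−2) = 12/37 ≈ 0.324.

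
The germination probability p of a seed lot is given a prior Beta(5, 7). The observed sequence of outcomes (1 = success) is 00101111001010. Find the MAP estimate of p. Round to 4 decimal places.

Prior: Beta(5, 7).
Data: 7 successes in 14 trials (from the sequence). The binomial likelihood contributes p^7(1−p)^7, so the posterior is Beta(5+7, 7+7) = Beta(12, 14).
For Beta(a, b) with a, b > 1 the mode is (a−1)/(a+b−2) = 11/24 ≈ 0.4583.

p̂_MAP = 0.4583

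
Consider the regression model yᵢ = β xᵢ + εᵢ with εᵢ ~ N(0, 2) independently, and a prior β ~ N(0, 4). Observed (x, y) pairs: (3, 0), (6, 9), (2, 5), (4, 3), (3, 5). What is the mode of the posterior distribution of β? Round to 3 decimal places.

β̂_MAP = 1.221

log p(β | y) = −Σ(yᵢ − βxᵢ)²/(2·2) − β²/(2·4) + const.
Setting the derivative to zero: Σxᵢ(yᵢ − βxᵢ)/2 − β/4 = 0, so β = Σxᵢyᵢ / (Σxᵢ² + σ²/τ²).
Σxᵢyᵢ = 3·0 + 6·9 + 2·5 + 4·3 + 3·5 = 91; Σxᵢ² = 74; σ²/τ² = 0.5.
β̂_MAP = 91 / (74 + 0.5) = 91/74.5 ≈ 1.221.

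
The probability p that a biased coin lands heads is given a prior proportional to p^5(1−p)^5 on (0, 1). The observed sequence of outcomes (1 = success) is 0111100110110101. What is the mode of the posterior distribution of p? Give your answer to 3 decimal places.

p̂_MAP = 0.577

The prior density ∝ p^5(1−p)^5 is the kernel of Beta(6, 6).
Data: 10 successes in 16 trials (from the sequence). The binomial likelihood contributes p^10(1−p)^6, so the posterior is Beta(6+10, 6+6) = Beta(16, 12).
For Beta(a, b) with a, b > 1 the mode is (a−1)/(a+b−2) = 15/26 ≈ 0.577.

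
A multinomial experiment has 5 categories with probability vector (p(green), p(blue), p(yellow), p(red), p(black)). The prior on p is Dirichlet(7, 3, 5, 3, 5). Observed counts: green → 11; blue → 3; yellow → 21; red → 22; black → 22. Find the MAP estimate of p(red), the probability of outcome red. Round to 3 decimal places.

The posterior is Dirichlet(αᵢ + nᵢ) = Dirichlet(18, 6, 26, 25, 27).
For a Dirichlet(a₁,…,a_K) with all aᵢ > 1, the mode has j-th component (aⱼ − 1)/(Σaᵢ − K).
Here Σaᵢ = 102 and K = 5, so p(red) = (25 − 1)/(102 − 5) = 24/97 ≈ 0.247.

MAP estimate of p(red) = 0.247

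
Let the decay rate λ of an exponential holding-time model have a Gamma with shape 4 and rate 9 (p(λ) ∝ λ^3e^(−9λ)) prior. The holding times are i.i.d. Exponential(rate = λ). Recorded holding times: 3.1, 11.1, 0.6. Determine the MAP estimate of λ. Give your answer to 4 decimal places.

The Exponential(rate=λ) likelihood is ∝ λ^n e^(−λΣtᵢ). Here n = 3 and Σtᵢ = 3.1 + 11.1 + 0.6 = 14.8.
Posterior ∝ λ^3e^(−9λ) · λ^3e^(−14.8λ) = λ^6e^(−23.8λ), i.e. Gamma(7, 23.8).
Mode = (a−1)/b = 6/23.8 ≈ 0.2521.

λ̂_MAP = 0.2521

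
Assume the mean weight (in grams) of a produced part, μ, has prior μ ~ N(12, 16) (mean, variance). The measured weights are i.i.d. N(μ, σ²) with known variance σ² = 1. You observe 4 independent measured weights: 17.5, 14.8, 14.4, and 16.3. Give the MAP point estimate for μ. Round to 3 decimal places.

n = 4; x̄ = (17.5 + 14.8 + 14.4 + 16.3)/4 = 63/4 = 15.75.
For a Normal prior and Normal likelihood with known variance, the posterior is Normal; its mode equals its mean, the precision-weighted average.
Prior precision 1/σ₀² = 1/16 = 0.0625; data precision n/σ² = 4/1 = 4.
μ̂ = (0.0625·12 + 4·15.75) / (0.0625 + 4) = 63.75/4.0625 = 204/13 ≈ 15.692.

μ̂_MAP = 15.692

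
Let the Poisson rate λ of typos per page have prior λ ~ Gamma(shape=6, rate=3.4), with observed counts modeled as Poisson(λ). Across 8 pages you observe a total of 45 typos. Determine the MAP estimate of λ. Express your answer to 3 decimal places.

λ̂_MAP = 4.386

Σxᵢ = 45, n = 8.
Posterior ∝ λ^5e^(−3.4λ) · λ^45e^(−8λ) = λ^50e^(−11.4λ), i.e. Gamma(shape=51, rate=11.4).
The mode of a Gamma(a, b) with a ≥ 1 (shape–rate) is (a−1)/b = 50/11.4 ≈ 4.386.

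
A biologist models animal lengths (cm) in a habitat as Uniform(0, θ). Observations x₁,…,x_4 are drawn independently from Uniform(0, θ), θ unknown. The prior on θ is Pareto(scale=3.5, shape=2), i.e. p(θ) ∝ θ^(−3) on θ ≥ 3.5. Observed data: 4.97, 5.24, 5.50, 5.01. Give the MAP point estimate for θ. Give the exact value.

θ̂_MAP = 5.50

The Uniform(0, θ) likelihood is θ^(−n) for θ ≥ max(xᵢ), zero otherwise. Here max(xᵢ) = 5.50.
Posterior ∝ θ^(−3) · θ^(−4) = θ^(−7) on θ ≥ max(3.5, 5.50) = 5.50.
This density is strictly decreasing in θ, so the posterior mode lies at the lower boundary of the support.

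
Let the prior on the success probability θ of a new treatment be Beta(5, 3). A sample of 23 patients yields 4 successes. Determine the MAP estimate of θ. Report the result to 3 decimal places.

θ̂_MAP = 0.276

Prior: Beta(5, 3).
Data: 4 successes in 23 trials. The binomial likelihood contributes θ^4(1−θ)^19, so the posterior is Beta(5+4, 3+19) = Beta(9, 22).
For Beta(a, b) with a, b > 1 the mode is (a−1)/(a+b−2) = 8/29 ≈ 0.276.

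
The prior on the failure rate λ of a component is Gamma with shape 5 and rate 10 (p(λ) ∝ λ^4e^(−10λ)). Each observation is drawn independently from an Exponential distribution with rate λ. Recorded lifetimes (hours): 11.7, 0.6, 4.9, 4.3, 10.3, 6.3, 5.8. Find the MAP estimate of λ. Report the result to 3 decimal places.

λ̂_MAP = 0.204

The Exponential(rate=λ) likelihood is ∝ λ^n e^(−λΣtᵢ). Here n = 7 and Σtᵢ = 11.7 + 0.6 + 4.9 + 4.3 + 10.3 + 6.3 + 5.8 = 43.9.
Posterior ∝ λ^4e^(−10λ) · λ^7e^(−43.9λ) = λ^11e^(−53.9λ), i.e. Gamma(12, 53.9).
Mode = (a−1)/b = 11/53.9 ≈ 0.204.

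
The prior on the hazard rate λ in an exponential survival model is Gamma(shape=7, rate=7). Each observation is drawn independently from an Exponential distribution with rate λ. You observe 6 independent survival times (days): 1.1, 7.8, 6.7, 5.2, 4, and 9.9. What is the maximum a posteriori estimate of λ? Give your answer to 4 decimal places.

λ̂_MAP = 0.2878

The Exponential(rate=λ) likelihood is ∝ λ^n e^(−λΣtᵢ). Here n = 6 and Σtᵢ = 1.1 + 7.8 + 6.7 + 5.2 + 4 + 9.9 = 34.7.
Posterior ∝ λ^6e^(−7λ) · λ^6e^(−34.7λ) = λ^12e^(−41.7λ), i.e. Gamma(13, 41.7).
Mode = (a−1)/b = 12/41.7 ≈ 0.2878.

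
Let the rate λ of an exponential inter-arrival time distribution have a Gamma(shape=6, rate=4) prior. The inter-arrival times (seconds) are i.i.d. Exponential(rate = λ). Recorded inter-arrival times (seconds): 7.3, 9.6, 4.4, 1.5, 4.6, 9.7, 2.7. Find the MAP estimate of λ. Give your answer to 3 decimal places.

The Exponential(rate=λ) likelihood is ∝ λ^n e^(−λΣtᵢ). Here n = 7 and Σtᵢ = 7.3 + 9.6 + 4.4 + 1.5 + 4.6 + 9.7 + 2.7 = 39.8.
Posterior ∝ λ^5e^(−4λ) · λ^7e^(−39.8λ) = λ^12e^(−43.8λ), i.e. Gamma(13, 43.8).
Mode = (a−1)/b = 12/43.8 ≈ 0.274.

λ̂_MAP = 0.274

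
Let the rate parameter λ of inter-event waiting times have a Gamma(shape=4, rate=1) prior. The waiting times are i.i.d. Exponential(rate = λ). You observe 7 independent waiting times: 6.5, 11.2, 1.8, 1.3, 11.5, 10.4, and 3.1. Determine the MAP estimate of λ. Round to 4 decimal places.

The Exponential(rate=λ) likelihood is ∝ λ^n e^(−λΣtᵢ). Here n = 7 and Σtᵢ = 6.5 + 11.2 + 1.8 + 1.3 + 11.5 + 10.4 + 3.1 = 45.8.
Posterior ∝ λ^3e^(−1λ) · λ^7e^(−45.8λ) = λ^10e^(−46.8λ), i.e. Gamma(11, 46.8).
Mode = (a−1)/b = 10/46.8 ≈ 0.2137.

λ̂_MAP = 0.2137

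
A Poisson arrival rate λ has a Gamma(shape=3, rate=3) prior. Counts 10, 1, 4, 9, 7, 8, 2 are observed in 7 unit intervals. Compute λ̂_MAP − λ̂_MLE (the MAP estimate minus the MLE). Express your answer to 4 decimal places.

MAP − MLE = -1.5571

Σxᵢ = 41. Posterior is Gamma(44, 10); MAP = (44−1)/10 = 43/10 ≈ 4.30000.
MLE = x̄ = 41/7 ≈ 5.85714.
Difference = 43/10 − 41/7 = -109/70 ≈ -1.5571.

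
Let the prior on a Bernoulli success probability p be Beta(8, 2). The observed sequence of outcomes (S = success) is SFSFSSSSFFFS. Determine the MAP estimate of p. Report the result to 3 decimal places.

p̂_MAP = 0.700

Prior: Beta(8, 2).
Data: 7 successes in 12 trials (from the sequence). The binomial likelihood contributes p^7(1−p)^5, so the posterior is Beta(8+7, 2+5) = Beta(15, 7).
For Beta(a, b) with a, b > 1 the mode is (a−1)/(a+b−2) = 14/20 ≈ 0.700.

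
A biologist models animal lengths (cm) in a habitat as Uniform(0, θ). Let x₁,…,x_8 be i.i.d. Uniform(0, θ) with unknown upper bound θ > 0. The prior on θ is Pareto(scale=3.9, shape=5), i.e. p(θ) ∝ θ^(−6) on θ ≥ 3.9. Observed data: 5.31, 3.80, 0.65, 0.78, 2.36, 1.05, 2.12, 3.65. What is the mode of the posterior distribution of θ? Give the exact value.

The Uniform(0, θ) likelihood is θ^(−n) for θ ≥ max(xᵢ), zero otherwise. Here max(xᵢ) = 5.31.
Posterior ∝ θ^(−6) · θ^(−8) = θ^(−14) on θ ≥ max(3.9, 5.31) = 5.31.
This density is strictly decreasing in θ, so the posterior mode lies at the lower boundary of the support.

θ̂_MAP = 5.31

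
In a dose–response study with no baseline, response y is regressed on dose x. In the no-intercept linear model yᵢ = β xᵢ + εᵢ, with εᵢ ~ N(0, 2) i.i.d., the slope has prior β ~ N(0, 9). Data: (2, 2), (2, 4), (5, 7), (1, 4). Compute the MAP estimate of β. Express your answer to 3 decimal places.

log p(β | y) = −Σ(yᵢ − βxᵢ)²/(2·2) − β²/(2·9) + const.
Setting the derivative to zero: Σxᵢ(yᵢ − βxᵢ)/2 − β/9 = 0, so β = Σxᵢyᵢ / (Σxᵢ² + σ²/τ²).
Σxᵢyᵢ = 2·2 + 2·4 + 5·7 + 1·4 = 51; Σxᵢ² = 34; σ²/τ² = 2/9.
β̂_MAP = 51 / (34 + 2/9) = 51/(308/9) = 459/308 ≈ 1.490.

β̂_MAP = 1.490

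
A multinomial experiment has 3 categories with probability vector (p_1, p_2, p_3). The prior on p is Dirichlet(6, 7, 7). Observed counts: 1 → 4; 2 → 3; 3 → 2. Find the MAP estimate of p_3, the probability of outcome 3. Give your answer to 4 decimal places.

MAP estimate: 0.3077

The posterior is Dirichlet(αᵢ + nᵢ) = Dirichlet(10, 10, 9).
For a Dirichlet(a₁,…,a_K) with all aᵢ > 1, the mode has j-th component (aⱼ − 1)/(Σaᵢ − K).
Here Σaᵢ = 29 and K = 3, so p_3 = (9 − 1)/(29 − 3) = 8/26 ≈ 0.3077.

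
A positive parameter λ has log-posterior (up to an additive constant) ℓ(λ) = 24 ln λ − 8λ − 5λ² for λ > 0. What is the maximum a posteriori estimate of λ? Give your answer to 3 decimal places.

λ̂_MAP = 1.200

ℓ'(λ) = 24/λ − 8 − 10λ. Setting this to zero and multiplying by λ: 10λ² + 8λ − 24 = 0.
λ = (−8 + √(8² + 4·10·24)) / (2·10) = (−8 + √1024) / 20 = (−8 + 32)/20 = 6/5.
ℓ''(λ) = −24/λ² − 10 < 0, confirming a maximum.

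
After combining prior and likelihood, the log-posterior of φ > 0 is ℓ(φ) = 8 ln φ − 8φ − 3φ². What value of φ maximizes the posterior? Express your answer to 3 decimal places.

φ̂_MAP = 0.667

ℓ'(φ) = 8/φ − 8 − 6φ. Setting this to zero and multiplying by φ: 6φ² + 8φ − 8 = 0.
φ = (−8 + √(8² + 4·6·8)) / (2·6) = (−8 + √256) / 12 = (−8 + 16)/12 = 2/3.
ℓ''(φ) = −8/φ² − 6 < 0, confirming a maximum.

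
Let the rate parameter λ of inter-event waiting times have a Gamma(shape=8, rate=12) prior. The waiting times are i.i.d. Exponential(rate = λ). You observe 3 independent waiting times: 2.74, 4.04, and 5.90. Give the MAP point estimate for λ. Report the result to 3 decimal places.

λ̂_MAP = 0.405

The Exponential(rate=λ) likelihood is ∝ λ^n e^(−λΣtᵢ). Here n = 3 and Σtᵢ = 2.74 + 4.04 + 5.90 = 12.68.
Posterior ∝ λ^7e^(−12λ) · λ^3e^(−12.68λ) = λ^10e^(−24.68λ), i.e. Gamma(11, 24.68).
Mode = (a−1)/b = 10/24.68 ≈ 0.405.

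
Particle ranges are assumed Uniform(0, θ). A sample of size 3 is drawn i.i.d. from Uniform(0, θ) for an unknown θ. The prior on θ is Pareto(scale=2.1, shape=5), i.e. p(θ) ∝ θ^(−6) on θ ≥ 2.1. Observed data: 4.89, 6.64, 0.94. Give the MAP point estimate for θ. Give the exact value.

The Uniform(0, θ) likelihood is θ^(−n) for θ ≥ max(xᵢ), zero otherwise. Here max(xᵢ) = 6.64.
Posterior ∝ θ^(−6) · θ^(−3) = θ^(−9) on θ ≥ max(2.1, 6.64) = 6.64.
This density is strictly decreasing in θ, so the posterior mode lies at the lower boundary of the support.

θ̂_MAP = 6.64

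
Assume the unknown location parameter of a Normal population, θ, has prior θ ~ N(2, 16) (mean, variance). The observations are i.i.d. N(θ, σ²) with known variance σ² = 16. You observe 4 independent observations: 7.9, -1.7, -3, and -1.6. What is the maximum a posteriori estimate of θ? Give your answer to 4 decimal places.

n = 4; x̄ = (7.9 + (-1.7) + (-3) + (-1.6))/4 = 1.6/4 = 0.4.
For a Normal prior and Normal likelihood with known variance, the posterior is Normal; its mode equals its mean, the precision-weighted average.
Prior precision 1/σ₀² = 1/16 = 0.0625; data precision n/σ² = 4/16 = 0.25.
θ̂ = (0.0625·2 + 0.25·0.4) / (0.0625 + 0.25) = 0.225/0.3125 = 0.7200.

θ̂_MAP = 0.7200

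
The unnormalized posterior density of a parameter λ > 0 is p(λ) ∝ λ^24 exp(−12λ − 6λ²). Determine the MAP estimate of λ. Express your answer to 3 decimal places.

ℓ'(λ) = 24/λ − 12 − 12λ. Setting this to zero and multiplying by λ: 12λ² + 12λ − 24 = 0.
λ = (−12 + √(12² + 4·12·24)) / (2·12) = (−12 + √1296) / 24 = (−12 + 36)/24 = 1.
ℓ''(λ) = −24/λ² − 12 < 0, confirming a maximum.

λ̂_MAP = 1.000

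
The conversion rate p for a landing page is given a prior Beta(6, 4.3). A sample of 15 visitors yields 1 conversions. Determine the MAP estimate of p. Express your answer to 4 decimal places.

p̂_MAP = 0.2575

Prior: Beta(6, 4.3).
Data: 1 success in 15 trials. The binomial likelihood contributes p(1−p)^14, so the posterior is Beta(6+1, 4.3+14) = Beta(7, 18.3).
For Beta(a, b) with a, b > 1 the mode is (a−1)/(a+b−2) = 6/23.3 ≈ 0.2575.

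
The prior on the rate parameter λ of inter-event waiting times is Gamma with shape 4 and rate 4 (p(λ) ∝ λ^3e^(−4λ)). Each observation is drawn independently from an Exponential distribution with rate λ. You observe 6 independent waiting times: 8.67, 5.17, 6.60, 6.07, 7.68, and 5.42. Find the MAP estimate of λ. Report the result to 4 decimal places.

λ̂_MAP = 0.2064

The Exponential(rate=λ) likelihood is ∝ λ^n e^(−λΣtᵢ). Here n = 6 and Σtᵢ = 8.67 + 5.17 + 6.60 + 6.07 + 7.68 + 5.42 = 39.61.
Posterior ∝ λ^3e^(−4λ) · λ^6e^(−39.61λ) = λ^9e^(−43.61λ), i.e. Gamma(10, 43.61).
Mode = (a−1)/b = 9/43.61 ≈ 0.2064.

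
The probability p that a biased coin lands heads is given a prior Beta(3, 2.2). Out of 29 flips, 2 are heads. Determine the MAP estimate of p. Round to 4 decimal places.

p̂_MAP = 0.1242

Prior: Beta(3, 2.2).
Data: 2 successes in 29 trials. The binomial likelihood contributes p^2(1−p)^27, so the posterior is Beta(3+2, 2.2+27) = Beta(5, 29.2).
For Beta(a, b) with a, b > 1 the mode is (a−1)/(a+b−2) = 4/32.2 ≈ 0.1242.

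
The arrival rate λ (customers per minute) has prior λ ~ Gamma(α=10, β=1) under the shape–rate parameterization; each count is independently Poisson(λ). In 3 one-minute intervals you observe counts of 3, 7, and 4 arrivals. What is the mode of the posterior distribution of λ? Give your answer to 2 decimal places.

λ̂_MAP = 5.75

Σxᵢ = 3+7+4 = 14, with n = 3.
Posterior ∝ λ^9e^(−1λ) · λ^14e^(−3λ) = λ^23e^(−4λ), i.e. Gamma(shape=24, rate=4).
The mode of a Gamma(a, b) with a ≥ 1 (shape–rate) is (a−1)/b = 23/4 ≈ 5.75.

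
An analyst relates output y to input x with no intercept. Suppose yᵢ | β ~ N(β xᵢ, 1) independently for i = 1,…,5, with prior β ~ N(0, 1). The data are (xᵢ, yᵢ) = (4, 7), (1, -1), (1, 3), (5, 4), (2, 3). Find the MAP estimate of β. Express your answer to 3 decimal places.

β̂_MAP = 1.167

log p(β | y) = −Σ(yᵢ − βxᵢ)²/(2·1) − β²/(2·1) + const.
Setting the derivative to zero: Σxᵢ(yᵢ − βxᵢ)/1 − β/1 = 0, so β = Σxᵢyᵢ / (Σxᵢ² + σ²/τ²).
Σxᵢyᵢ = 4·7 + 1·(-1) + 1·3 + 5·4 + 2·3 = 56; Σxᵢ² = 47; σ²/τ² = 1.
β̂_MAP = 56 / (47 + 1) = 56/48 ≈ 1.167.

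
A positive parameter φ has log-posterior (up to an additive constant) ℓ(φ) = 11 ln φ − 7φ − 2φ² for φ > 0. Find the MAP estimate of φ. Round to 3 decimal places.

φ̂_MAP = 1.000

ℓ'(φ) = 11/φ − 7 − 4φ. Setting this to zero and multiplying by φ: 4φ² + 7φ − 11 = 0.
φ = (−7 + √(7² + 4·4·11)) / (2·4) = (−7 + √225) / 8 = (−7 + 15)/8 = 1.
ℓ''(φ) = −11/φ² − 4 < 0, confirming a maximum.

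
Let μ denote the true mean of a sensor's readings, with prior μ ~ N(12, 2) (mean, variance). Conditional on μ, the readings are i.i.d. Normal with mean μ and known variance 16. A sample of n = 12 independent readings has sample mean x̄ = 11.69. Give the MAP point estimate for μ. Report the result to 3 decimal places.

μ̂_MAP = 11.814

n = 12, x̄ = 11.69.
For a Normal prior and Normal likelihood with known variance, the posterior is Normal; its mode equals its mean, the precision-weighted average.
Prior precision 1/σ₀² = 1/2 = 0.5; data precision n/σ² = 12/16 = 0.75.
μ̂ = (0.5·12 + 0.75·11.69) / (0.5 + 0.75) = 14.7675/1.25 = 11.814.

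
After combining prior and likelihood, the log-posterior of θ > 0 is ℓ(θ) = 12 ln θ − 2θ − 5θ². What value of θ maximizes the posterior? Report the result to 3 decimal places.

ℓ'(θ) = 12/θ − 2 − 10θ. Setting this to zero and multiplying by θ: 10θ² + 2θ − 12 = 0.
θ = (−2 + √(2² + 4·10·12)) / (2·10) = (−2 + √484) / 20 = (−2 + 22)/20 = 1.
ℓ''(θ) = −12/θ² − 10 < 0, confirming a maximum.

θ̂_MAP = 1.000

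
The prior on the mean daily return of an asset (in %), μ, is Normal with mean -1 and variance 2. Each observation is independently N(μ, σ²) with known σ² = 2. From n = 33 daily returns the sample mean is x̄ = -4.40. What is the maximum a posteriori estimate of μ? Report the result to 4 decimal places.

μ̂_MAP = -4.3000

n = 33, x̄ = -4.40.
For a Normal prior and Normal likelihood with known variance, the posterior is Normal; its mode equals its mean, the precision-weighted average.
Prior precision 1/σ₀² = 1/2 = 0.5; data precision n/σ² = 33/2 = 16.5.
μ̂ = (0.5·(-1) + 16.5·(-4.4)) / (0.5 + 16.5) = (-73.1)/17 = -4.3000.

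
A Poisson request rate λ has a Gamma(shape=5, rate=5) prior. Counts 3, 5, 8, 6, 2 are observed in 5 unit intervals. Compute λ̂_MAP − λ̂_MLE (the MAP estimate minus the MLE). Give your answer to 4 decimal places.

Σxᵢ = 24. Posterior is Gamma(29, 10); MAP = (29−1)/10 = 28/10 ≈ 2.80000.
MLE = x̄ = 24/5 ≈ 4.80000.
Difference = 28/10 − 24/5 = -2 ≈ -2.0000.

MAP − MLE = -2.0000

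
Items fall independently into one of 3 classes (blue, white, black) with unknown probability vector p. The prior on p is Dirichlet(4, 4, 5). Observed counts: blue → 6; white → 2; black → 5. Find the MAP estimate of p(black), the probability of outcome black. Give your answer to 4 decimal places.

The posterior is Dirichlet(αᵢ + nᵢ) = Dirichlet(10, 6, 10).
For a Dirichlet(a₁,…,a_K) with all aᵢ > 1, the mode has j-th component (aⱼ − 1)/(Σaᵢ − K).
Here Σaᵢ = 26 and K = 3, so p(black) = (10 − 1)/(26 − 3) = 9/23 ≈ 0.3913.

MAP estimate of p(black) = 0.3913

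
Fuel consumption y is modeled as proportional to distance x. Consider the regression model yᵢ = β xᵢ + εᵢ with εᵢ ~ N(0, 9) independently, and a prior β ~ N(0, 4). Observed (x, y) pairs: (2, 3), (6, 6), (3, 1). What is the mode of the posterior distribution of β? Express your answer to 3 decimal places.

log p(β | y) = −Σ(yᵢ − βxᵢ)²/(2·9) − β²/(2·4) + const.
Setting the derivative to zero: Σxᵢ(yᵢ − βxᵢ)/9 − β/4 = 0, so β = Σxᵢyᵢ / (Σxᵢ² + σ²/τ²).
Σxᵢyᵢ = 2·3 + 6·6 + 3·1 = 45; Σxᵢ² = 49; σ²/τ² = 2.25.
β̂_MAP = 45 / (49 + 2.25) = 45/51.25 ≈ 0.878.

β̂_MAP = 0.878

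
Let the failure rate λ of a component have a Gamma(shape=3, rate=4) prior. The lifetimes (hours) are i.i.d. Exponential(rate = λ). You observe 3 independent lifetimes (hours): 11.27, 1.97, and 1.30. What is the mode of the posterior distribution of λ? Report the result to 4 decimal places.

λ̂_MAP = 0.2697

The Exponential(rate=λ) likelihood is ∝ λ^n e^(−λΣtᵢ). Here n = 3 and Σtᵢ = 11.27 + 1.97 + 1.30 = 14.54.
Posterior ∝ λ^2e^(−4λ) · λ^3e^(−14.54λ) = λ^5e^(−18.54λ), i.e. Gamma(6, 18.54).
Mode = (a−1)/b = 5/18.54 ≈ 0.2697.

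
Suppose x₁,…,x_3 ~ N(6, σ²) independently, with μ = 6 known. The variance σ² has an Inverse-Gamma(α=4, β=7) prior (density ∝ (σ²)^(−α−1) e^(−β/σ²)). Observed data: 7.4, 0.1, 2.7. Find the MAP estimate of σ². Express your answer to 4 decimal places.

σ̂²_MAP = 4.7431

Sum of squared deviations about the known mean: SS = (7.4−6)² + (0.1−6)² + (2.7−6)² = 47.66.
The Normal likelihood contributes (σ²)^(−n/2) exp(−SS/(2σ²)), so the posterior is Inverse-Gamma(α + n/2, β + SS/2) = Inverse-Gamma(5.5, 30.83).
The mode of Inverse-Gamma(a, b) is b/(a+1) = 30.83/6.5 ≈ 4.7431.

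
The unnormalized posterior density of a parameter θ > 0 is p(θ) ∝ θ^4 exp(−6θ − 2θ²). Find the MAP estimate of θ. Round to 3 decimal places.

ℓ'(θ) = 4/θ − 6 − 4θ. Setting this to zero and multiplying by θ: 4θ² + 6θ − 4 = 0.
θ = (−6 + √(6² + 4·4·4)) / (2·4) = (−6 + √100) / 8 = (−6 + 10)/8 = 1/2.
ℓ''(θ) = −4/θ² − 4 < 0, confirming a maximum.

θ̂_MAP = 0.500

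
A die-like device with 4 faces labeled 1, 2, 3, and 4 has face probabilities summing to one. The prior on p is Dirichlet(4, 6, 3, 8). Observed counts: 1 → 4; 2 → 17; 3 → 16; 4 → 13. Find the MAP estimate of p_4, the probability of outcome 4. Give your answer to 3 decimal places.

MAP estimate: 0.299

The posterior is Dirichlet(αᵢ + nᵢ) = Dirichlet(8, 23, 19, 21).
For a Dirichlet(a₁,…,a_K) with all aᵢ > 1, the mode has j-th component (aⱼ − 1)/(Σaᵢ − K).
Here Σaᵢ = 71 and K = 4, so p_4 = (21 − 1)/(71 − 4) = 20/67 ≈ 0.299.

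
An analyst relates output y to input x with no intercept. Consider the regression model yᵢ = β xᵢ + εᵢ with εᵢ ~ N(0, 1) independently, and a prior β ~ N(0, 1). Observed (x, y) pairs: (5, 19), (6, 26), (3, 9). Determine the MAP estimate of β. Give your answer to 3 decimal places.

log p(β | y) = −Σ(yᵢ − βxᵢ)²/(2·1) − β²/(2·1) + const.
Setting the derivative to zero: Σxᵢ(yᵢ − βxᵢ)/1 − β/1 = 0, so β = Σxᵢyᵢ / (Σxᵢ² + σ²/τ²).
Σxᵢyᵢ = 5·19 + 6·26 + 3·9 = 278; Σxᵢ² = 70; σ²/τ² = 1.
β̂_MAP = 278 / (70 + 1) = 278/71 ≈ 3.915.

β̂_MAP = 3.915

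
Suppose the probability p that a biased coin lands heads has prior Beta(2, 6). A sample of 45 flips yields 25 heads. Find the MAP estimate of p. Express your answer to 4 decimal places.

p̂_MAP = 0.5098

Prior: Beta(2, 6).
Data: 25 successes in 45 trials. The binomial likelihood contributes p^25(1−p)^20, so the posterior is Beta(2+25, 6+20) = Beta(27, 26).
For Beta(a, b) with a, b > 1 the mode is (a−1)/(a+b−2) = 26/51 ≈ 0.5098.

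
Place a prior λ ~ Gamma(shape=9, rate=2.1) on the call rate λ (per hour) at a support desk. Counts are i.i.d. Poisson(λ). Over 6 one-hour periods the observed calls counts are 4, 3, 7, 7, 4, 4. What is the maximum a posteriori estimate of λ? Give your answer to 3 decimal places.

Σxᵢ = 4+3+7+7+4+4 = 29, with n = 6.
Posterior ∝ λ^8e^(−2.1λ) · λ^29e^(−6λ) = λ^37e^(−8.1λ), i.e. Gamma(shape=38, rate=8.1).
The mode of a Gamma(a, b) with a ≥ 1 (shape–rate) is (a−1)/b = 37/8.1 ≈ 4.568.

λ̂_MAP = 4.568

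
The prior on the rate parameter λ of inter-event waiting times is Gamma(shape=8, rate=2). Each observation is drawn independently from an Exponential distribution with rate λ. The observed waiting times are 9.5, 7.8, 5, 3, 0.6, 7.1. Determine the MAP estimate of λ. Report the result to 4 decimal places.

λ̂_MAP = 0.3714

The Exponential(rate=λ) likelihood is ∝ λ^n e^(−λΣtᵢ). Here n = 6 and Σtᵢ = 9.5 + 7.8 + 5 + 3 + 0.6 + 7.1 = 33.
Posterior ∝ λ^7e^(−2λ) · λ^6e^(−33λ) = λ^13e^(−35λ), i.e. Gamma(14, 35).
Mode = (a−1)/b = 13/35 ≈ 0.3714.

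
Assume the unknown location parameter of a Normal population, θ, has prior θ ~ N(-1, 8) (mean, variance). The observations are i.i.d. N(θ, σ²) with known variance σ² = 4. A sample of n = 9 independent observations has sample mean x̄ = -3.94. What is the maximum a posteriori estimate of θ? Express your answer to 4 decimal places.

θ̂_MAP = -3.7853

n = 9, x̄ = -3.94.
For a Normal prior and Normal likelihood with known variance, the posterior is Normal; its mode equals its mean, the precision-weighted average.
Prior precision 1/σ₀² = 1/8 = 0.125; data precision n/σ² = 9/4 = 2.25.
θ̂ = (0.125·(-1) + 2.25·(-3.94)) / (0.125 + 2.25) = (-8.99)/2.375 = -1798/475 ≈ -3.7853.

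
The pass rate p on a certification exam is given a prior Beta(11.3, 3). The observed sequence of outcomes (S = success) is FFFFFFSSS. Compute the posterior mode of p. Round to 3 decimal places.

p̂_MAP = 0.624

Prior: Beta(11.3, 3).
Data: 3 successes in 9 trials (from the sequence). The binomial likelihood contributes p^3(1−p)^6, so the posterior is Beta(11.3+3, 3+6) = Beta(14.3, 9).
For Beta(a, b) with a, b > 1 the mode is (a−1)/(a+b−2) = 13.3/21.3 ≈ 0.624.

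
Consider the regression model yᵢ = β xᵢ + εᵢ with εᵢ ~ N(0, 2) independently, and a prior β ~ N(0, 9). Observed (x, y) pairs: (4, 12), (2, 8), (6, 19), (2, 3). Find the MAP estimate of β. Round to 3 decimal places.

β̂_MAP = 3.055

log p(β | y) = −Σ(yᵢ − βxᵢ)²/(2·2) − β²/(2·9) + const.
Setting the derivative to zero: Σxᵢ(yᵢ − βxᵢ)/2 − β/9 = 0, so β = Σxᵢyᵢ / (Σxᵢ² + σ²/τ²).
Σxᵢyᵢ = 4·12 + 2·8 + 6·19 + 2·3 = 184; Σxᵢ² = 60; σ²/τ² = 2/9.
β̂_MAP = 184 / (60 + 2/9) = 184/(542/9) = 828/271 ≈ 3.055.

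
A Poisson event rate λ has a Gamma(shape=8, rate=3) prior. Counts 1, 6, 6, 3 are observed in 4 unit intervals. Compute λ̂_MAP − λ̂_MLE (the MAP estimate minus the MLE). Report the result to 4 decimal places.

Σxᵢ = 16. Posterior is Gamma(24, 7); MAP = (24−1)/7 = 23/7 ≈ 3.28571.
MLE = x̄ = 16/4 ≈ 4.00000.
Difference = 23/7 − 16/4 = -5/7 ≈ -0.7143.

MAP − MLE = -0.7143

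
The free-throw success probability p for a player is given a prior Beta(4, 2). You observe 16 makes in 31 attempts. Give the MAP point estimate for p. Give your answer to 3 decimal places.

Prior: Beta(4, 2).
Data: 16 successes in 31 trials. The binomial likelihood contributes p^16(1−p)^15, so the posterior is Beta(4+16, 2+15) = Beta(20, 17).
For Beta(a, b) with a, b > 1 the mode is (a−1)/(a+b−2) = 19/35 ≈ 0.543.

p̂_MAP = 0.543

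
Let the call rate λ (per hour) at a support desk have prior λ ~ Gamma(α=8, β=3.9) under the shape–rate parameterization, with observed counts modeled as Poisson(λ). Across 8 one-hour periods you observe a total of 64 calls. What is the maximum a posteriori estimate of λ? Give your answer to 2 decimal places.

Σxᵢ = 64, n = 8.
Posterior ∝ λ^7e^(−3.9λ) · λ^64e^(−8λ) = λ^71e^(−11.9λ), i.e. Gamma(shape=72, rate=11.9).
The mode of a Gamma(a, b) with a ≥ 1 (shape–rate) is (a−1)/b = 71/11.9 ≈ 5.97.

λ̂_MAP = 5.97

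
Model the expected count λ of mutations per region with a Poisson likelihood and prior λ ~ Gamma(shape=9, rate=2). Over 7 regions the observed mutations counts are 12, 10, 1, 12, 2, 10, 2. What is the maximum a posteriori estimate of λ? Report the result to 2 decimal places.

λ̂_MAP = 6.33

Σxᵢ = 12+10+1+12+2+10+2 = 49, with n = 7.
Posterior ∝ λ^8e^(−2λ) · λ^49e^(−7λ) = λ^57e^(−9λ), i.e. Gamma(shape=58, rate=9).
The mode of a Gamma(a, b) with a ≥ 1 (shape–rate) is (a−1)/b = 57/9 ≈ 6.33.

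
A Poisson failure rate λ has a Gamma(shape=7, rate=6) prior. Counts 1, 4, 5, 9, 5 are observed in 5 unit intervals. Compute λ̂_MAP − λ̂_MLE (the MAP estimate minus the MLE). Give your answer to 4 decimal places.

MAP − MLE = -2.0727

Σxᵢ = 24. Posterior is Gamma(31, 11); MAP = (31−1)/11 = 30/11 ≈ 2.72727.
MLE = x̄ = 24/5 ≈ 4.80000.
Difference = 30/11 − 24/5 = -114/55 ≈ -2.0727.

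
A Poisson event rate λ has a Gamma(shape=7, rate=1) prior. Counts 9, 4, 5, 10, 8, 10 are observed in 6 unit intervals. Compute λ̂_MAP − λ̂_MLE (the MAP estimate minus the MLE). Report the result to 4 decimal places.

Σxᵢ = 46. Posterior is Gamma(53, 7); MAP = (53−1)/7 = 52/7 ≈ 7.42857.
MLE = x̄ = 46/6 ≈ 7.66667.
Difference = 52/7 − 46/6 = -5/21 ≈ -0.2381.

MAP − MLE = -0.2381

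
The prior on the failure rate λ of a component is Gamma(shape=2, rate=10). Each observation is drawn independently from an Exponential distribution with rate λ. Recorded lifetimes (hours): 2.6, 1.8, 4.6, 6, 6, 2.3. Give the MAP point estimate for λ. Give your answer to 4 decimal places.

λ̂_MAP = 0.2102

The Exponential(rate=λ) likelihood is ∝ λ^n e^(−λΣtᵢ). Here n = 6 and Σtᵢ = 2.6 + 1.8 + 4.6 + 6 + 6 + 2.3 = 23.3.
Posterior ∝ λe^(−10λ) · λ^6e^(−23.3λ) = λ^7e^(−33.3λ), i.e. Gamma(8, 33.3).
Mode = (a−1)/b = 7/33.3 ≈ 0.2102.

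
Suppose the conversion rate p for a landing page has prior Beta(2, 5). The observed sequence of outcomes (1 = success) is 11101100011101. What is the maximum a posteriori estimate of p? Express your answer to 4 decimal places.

p̂_MAP = 0.5263

Prior: Beta(2, 5).
Data: 9 successes in 14 trials (from the sequence). The binomial likelihood contributes p^9(1−p)^5, so the posterior is Beta(2+9, 5+5) = Beta(11, 10).
For Beta(a, b) with a, b > 1 the mode is (a−1)/(a+b−2) = 10/19 ≈ 0.5263.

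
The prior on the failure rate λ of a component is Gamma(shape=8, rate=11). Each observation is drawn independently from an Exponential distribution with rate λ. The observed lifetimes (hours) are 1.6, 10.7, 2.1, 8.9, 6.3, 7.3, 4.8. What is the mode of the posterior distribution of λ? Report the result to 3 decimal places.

λ̂_MAP = 0.266

The Exponential(rate=λ) likelihood is ∝ λ^n e^(−λΣtᵢ). Here n = 7 and Σtᵢ = 1.6 + 10.7 + 2.1 + 8.9 + 6.3 + 7.3 + 4.8 = 41.7.
Posterior ∝ λ^7e^(−11λ) · λ^7e^(−41.7λ) = λ^14e^(−52.7λ), i.e. Gamma(15, 52.7).
Mode = (a−1)/b = 14/52.7 ≈ 0.266.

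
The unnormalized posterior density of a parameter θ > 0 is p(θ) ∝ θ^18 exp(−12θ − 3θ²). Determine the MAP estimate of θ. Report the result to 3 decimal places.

ℓ'(θ) = 18/θ − 12 − 6θ. Setting this to zero and multiplying by θ: 6θ² + 12θ − 18 = 0.
θ = (−12 + √(12² + 4·6·18)) / (2·6) = (−12 + √576) / 12 = (−12 + 24)/12 = 1.
ℓ''(θ) = −18/θ² − 6 < 0, confirming a maximum.

θ̂_MAP = 1.000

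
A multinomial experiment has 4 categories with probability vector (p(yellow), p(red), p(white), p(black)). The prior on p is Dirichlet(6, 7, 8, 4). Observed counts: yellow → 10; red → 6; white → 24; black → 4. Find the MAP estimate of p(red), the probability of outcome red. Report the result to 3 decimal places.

MAP estimate of p(red) = 0.185

The posterior is Dirichlet(αᵢ + nᵢ) = Dirichlet(16, 13, 32, 8).
For a Dirichlet(a₁,…,a_K) with all aᵢ > 1, the mode has j-th component (aⱼ − 1)/(Σaᵢ − K).
Here Σaᵢ = 69 and K = 4, so p(red) = (13 − 1)/(69 − 4) = 12/65 ≈ 0.185.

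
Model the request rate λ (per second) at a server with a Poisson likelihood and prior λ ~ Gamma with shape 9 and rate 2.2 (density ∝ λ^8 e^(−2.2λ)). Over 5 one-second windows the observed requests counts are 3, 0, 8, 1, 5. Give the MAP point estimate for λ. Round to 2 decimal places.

λ̂_MAP = 3.47

Σxᵢ = 3+0+8+1+5 = 17, with n = 5.
Posterior ∝ λ^8e^(−2.2λ) · λ^17e^(−5λ) = λ^25e^(−7.2λ), i.e. Gamma(shape=26, rate=7.2).
The mode of a Gamma(a, b) with a ≥ 1 (shape–rate) is (a−1)/b = 25/7.2 ≈ 3.47.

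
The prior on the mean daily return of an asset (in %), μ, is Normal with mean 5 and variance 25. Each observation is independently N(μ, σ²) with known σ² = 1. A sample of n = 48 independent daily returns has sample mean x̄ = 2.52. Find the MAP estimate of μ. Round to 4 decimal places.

μ̂_MAP = 2.5221

n = 48, x̄ = 2.52.
For a Normal prior and Normal likelihood with known variance, the posterior is Normal; its mode equals its mean, the precision-weighted average.
Prior precision 1/σ₀² = 1/25 = 0.04; data precision n/σ² = 48/1 = 48.
μ̂ = (0.04·5 + 48·2.52) / (0.04 + 48) = 121.16/48.04 = 3029/1201 ≈ 2.5221.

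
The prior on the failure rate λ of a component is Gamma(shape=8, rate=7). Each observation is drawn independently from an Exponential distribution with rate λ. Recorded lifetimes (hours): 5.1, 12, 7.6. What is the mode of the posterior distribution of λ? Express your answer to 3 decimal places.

The Exponential(rate=λ) likelihood is ∝ λ^n e^(−λΣtᵢ). Here n = 3 and Σtᵢ = 5.1 + 12 + 7.6 = 24.7.
Posterior ∝ λ^7e^(−7λ) · λ^3e^(−24.7λ) = λ^10e^(−31.7λ), i.e. Gamma(11, 31.7).
Mode = (a−1)/b = 10/31.7 ≈ 0.315.

λ̂_MAP = 0.315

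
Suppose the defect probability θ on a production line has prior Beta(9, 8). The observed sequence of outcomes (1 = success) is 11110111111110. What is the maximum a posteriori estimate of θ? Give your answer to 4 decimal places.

Prior: Beta(9, 8).
Data: 12 successes in 14 trials (from the sequence). The binomial likelihood contributes θ^12(1−θ)^2, so the posterior is Beta(9+12, 8+2) = Beta(21, 10).
For Beta(a, b) with a, b > 1 the mode is (a−1)/(a+b−2) = 20/29 ≈ 0.6897.

θ̂_MAP = 0.6897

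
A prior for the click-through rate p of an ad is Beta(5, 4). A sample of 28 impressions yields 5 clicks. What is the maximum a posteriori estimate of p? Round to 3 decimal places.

Prior: Beta(5, 4).
Data: 5 successes in 28 trials. The binomial likelihood contributes p^5(1−p)^23, so the posterior is Beta(5+5, 4+23) = Beta(10, 27).
For Beta(a, b) with a, b > 1 the mode is (a−1)/(a+b−2) = 9/35 ≈ 0.257.

p̂_MAP = 0.257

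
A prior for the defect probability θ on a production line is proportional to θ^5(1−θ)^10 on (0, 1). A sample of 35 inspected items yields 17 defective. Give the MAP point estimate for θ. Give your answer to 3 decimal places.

The prior density ∝ θ^5(1−θ)^10 is the kernel of Beta(6, 11).
Data: 17 successes in 35 trials. The binomial likelihood contributes θ^17(1−θ)^18, so the posterior is Beta(6+17, 11+18) = Beta(23, 29).
For Beta(a, b) with a, b > 1 the mode is (a−1)/(a+b−2) = 22/50 ≈ 0.440.

θ̂_MAP = 0.440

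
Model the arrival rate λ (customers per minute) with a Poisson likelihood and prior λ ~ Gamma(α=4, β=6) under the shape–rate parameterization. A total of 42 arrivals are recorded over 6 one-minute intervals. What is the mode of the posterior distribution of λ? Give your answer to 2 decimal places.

Σxᵢ = 42, n = 6.
Posterior ∝ λ^3e^(−6λ) · λ^42e^(−6λ) = λ^45e^(−12λ), i.e. Gamma(shape=46, rate=12).
The mode of a Gamma(a, b) with a ≥ 1 (shape–rate) is (a−1)/b = 45/12 ≈ 3.75.

λ̂_MAP = 3.75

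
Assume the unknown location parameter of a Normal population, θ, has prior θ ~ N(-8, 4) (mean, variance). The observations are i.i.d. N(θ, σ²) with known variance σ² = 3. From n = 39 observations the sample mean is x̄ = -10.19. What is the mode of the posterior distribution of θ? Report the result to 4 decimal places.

θ̂_MAP = -10.1487

n = 39, x̄ = -10.19.
For a Normal prior and Normal likelihood with known variance, the posterior is Normal; its mode equals its mean, the precision-weighted average.
Prior precision 1/σ₀² = 1/4 = 0.25; data precision n/σ² = 39/3 = 13.
θ̂ = (0.25·(-8) + 13·(-10.19)) / (0.25 + 13) = (-134.47)/13.25 = -13447/1325 ≈ -10.1487.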